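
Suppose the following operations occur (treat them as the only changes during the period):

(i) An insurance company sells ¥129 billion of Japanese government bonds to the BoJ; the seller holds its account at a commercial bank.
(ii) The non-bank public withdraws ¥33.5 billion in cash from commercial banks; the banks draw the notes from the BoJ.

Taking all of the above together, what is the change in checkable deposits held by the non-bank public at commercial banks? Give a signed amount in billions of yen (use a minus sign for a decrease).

Asset purchase (from non-banks) ¥129 billion: non-bank counterparties' bank balances rise → +¥129B.
Currency withdrawal ¥33.5 billion: non-bank counterparties' bank balances fall → −¥33.5B.
Net: 129 − 33.5 = +¥95.5 billion.

+¥95.5 billion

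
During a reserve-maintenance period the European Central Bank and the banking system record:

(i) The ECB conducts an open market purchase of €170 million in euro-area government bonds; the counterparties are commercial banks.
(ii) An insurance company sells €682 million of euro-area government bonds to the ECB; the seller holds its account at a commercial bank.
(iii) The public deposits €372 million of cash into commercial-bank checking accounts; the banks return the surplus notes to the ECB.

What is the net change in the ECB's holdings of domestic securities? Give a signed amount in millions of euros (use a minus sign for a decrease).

+€852 million

OMO purchase (from banks) €170 million: securities added to the ECB's portfolio → +€170M.
Asset purchase (from non-banks) €682 million: securities added to the ECB's portfolio → +€682M.
Currency deposit €372 million: the ECB's securities portfolio is untouched → 0.
Net: 170 + 682 + 0 = +€852 million.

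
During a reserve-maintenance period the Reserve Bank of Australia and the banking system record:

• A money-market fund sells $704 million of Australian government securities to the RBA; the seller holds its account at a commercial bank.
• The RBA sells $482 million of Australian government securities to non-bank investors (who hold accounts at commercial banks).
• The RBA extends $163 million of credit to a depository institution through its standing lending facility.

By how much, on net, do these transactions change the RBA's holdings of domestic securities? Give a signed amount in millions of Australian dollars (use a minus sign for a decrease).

RBA balance sheet:
  Assets:      Securities +$222M, Loans to banks +$163M
  Liabilities: Bank reserves +$385M
So the change in the RBA's holdings of domestic securities is +$222 million.

+$222 million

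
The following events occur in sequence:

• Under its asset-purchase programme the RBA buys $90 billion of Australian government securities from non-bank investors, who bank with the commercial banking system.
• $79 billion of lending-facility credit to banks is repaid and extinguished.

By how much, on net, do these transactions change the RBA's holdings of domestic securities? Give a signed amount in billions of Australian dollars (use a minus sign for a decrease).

Asset purchase (from non-banks) $90 billion: securities added to the RBA's portfolio → +$90B.
Discount-window repayment $79 billion: the RBA's securities portfolio is untouched → 0.
Net: 90 + 0 = +$90 billion.

+$90 billion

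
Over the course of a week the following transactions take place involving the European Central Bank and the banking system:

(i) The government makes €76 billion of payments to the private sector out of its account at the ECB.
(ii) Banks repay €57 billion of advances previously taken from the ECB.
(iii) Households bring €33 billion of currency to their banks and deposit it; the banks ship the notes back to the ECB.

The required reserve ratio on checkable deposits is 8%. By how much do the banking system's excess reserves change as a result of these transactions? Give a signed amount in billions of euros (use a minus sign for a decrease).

Government spending €76 billion: reserves +€76B, deposits +€76B.
Discount-window repayment €57 billion: reserves −€57B, deposits 0.
Currency deposit €33 billion: reserves +€33B, deposits +€33B.
Totals: Δreserves = +€52B, Δdeposits = +€109B.
Δrequired reserves = 8% × +€109B = +€8.72B.
Δexcess reserves = Δreserves − Δrequired = +€52B − (+€8.72B) = +€43.28 billion.

+€43.28 billion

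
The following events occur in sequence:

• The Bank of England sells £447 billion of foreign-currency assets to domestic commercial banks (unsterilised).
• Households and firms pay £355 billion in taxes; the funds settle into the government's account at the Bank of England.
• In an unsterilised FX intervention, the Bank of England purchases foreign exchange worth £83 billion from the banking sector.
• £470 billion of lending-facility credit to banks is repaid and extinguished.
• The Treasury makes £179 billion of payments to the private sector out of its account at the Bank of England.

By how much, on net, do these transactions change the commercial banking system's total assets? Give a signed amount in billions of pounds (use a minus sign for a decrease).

FX sale £447 billion: just an asset swap on bank balance sheets → 0.
Government account inflow £355 billion: bank balance sheets shrink → −£355B.
FX purchase £83 billion: just an asset swap on bank balance sheets → 0.
Discount-window repayment £470 billion: bank balance sheets shrink → −£470B.
Government spending £179 billion: bank balance sheets expand → +£179B.
Net: 0 − 355 + 0 − 470 + 179 = -£646 billion.

-£646 billion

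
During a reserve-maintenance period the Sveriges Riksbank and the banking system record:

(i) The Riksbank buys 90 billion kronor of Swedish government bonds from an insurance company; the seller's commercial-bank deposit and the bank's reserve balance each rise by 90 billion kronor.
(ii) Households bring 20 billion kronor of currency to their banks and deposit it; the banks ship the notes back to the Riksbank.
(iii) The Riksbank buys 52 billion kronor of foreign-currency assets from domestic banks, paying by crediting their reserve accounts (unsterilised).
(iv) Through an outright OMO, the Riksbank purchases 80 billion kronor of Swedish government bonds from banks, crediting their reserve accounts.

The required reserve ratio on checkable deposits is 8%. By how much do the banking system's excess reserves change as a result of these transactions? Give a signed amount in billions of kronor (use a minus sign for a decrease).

+233.2 billion

Asset purchase (from non-banks) 90 billion kronor: reserves +90B, deposits +90B.
Currency deposit 20 billion kronor: reserves +20B, deposits +20B.
FX purchase 52 billion kronor: reserves +52B, deposits 0.
OMO purchase (from banks) 80 billion kronor: reserves +80B, deposits 0.
Totals: Δreserves = +242B, Δdeposits = +110B.
Δrequired reserves = 8% × +110B = +8.8B.
Δexcess reserves = Δreserves − Δrequired = +242B − (+8.8B) = +233.2 billion.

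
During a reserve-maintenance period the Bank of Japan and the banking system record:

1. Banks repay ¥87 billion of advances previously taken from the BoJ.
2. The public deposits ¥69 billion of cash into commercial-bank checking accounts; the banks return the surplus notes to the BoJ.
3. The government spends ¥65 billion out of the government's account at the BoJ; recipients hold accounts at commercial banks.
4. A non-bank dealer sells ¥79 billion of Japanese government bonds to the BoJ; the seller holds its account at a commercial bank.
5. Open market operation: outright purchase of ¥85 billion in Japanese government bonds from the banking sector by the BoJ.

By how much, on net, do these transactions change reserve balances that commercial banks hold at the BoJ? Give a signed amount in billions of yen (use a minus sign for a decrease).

+¥211 billion

BoJ balance sheet:
  Assets:      Securities +¥164B, Loans to banks −¥87B
  Liabilities: Bank reserves +¥211B, Currency in circulation −¥69B, Government deposits −¥65B
So the change in reserve balances that commercial banks hold at the BoJ is +¥211 billion.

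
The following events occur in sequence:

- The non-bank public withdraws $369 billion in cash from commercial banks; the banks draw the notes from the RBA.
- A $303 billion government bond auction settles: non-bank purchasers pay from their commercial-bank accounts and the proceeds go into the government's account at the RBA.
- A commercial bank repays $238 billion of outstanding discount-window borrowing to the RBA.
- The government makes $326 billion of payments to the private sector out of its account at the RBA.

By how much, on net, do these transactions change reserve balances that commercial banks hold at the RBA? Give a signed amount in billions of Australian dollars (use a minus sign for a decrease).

-$584 billion

RBA balance sheet:
  Assets:      Loans to banks −$238B
  Liabilities: Bank reserves −$584B, Currency in circulation +$369B, Government deposits −$23B
So the change in reserve balances that commercial banks hold at the RBA is -$584 billion.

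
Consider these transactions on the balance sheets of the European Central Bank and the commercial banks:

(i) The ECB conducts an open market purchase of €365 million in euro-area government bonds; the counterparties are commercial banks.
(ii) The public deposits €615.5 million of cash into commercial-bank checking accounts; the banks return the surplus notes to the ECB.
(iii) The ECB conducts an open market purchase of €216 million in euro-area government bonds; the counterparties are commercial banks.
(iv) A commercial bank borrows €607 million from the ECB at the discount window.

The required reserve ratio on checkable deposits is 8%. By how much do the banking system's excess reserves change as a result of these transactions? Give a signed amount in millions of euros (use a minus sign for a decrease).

OMO purchase (from banks) €365 million: reserves +€365M, deposits 0.
Currency deposit €615.5 million: reserves +€615.5M, deposits +€615.5M.
OMO purchase (from banks) €216 million: reserves +€216M, deposits 0.
Discount-window loan €607 million: reserves +€607M, deposits 0.
Totals: Δreserves = +€1803.5M, Δdeposits = +€615.5M.
Δrequired reserves = 8% × +€615.5M = +€49.24M.
Δexcess reserves = Δreserves − Δrequired = +€1803.5M − (+€49.24M) = +€1754.26 million.

+€1754.26 million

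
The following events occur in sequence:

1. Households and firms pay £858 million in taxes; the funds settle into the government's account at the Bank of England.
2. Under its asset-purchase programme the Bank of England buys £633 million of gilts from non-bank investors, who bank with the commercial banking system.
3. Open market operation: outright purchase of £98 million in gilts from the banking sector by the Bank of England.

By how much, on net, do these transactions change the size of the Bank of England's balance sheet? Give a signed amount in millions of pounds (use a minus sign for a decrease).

Government account inflow £858 million: only the composition of liabilities changes → 0.
Asset purchase (from non-banks) £633 million: a Bank of England asset is acquired → +£633M.
OMO purchase (from banks) £98 million: a Bank of England asset is acquired → +£98M.
Net: 0 + 633 + 98 = +£731 million.

+£731 million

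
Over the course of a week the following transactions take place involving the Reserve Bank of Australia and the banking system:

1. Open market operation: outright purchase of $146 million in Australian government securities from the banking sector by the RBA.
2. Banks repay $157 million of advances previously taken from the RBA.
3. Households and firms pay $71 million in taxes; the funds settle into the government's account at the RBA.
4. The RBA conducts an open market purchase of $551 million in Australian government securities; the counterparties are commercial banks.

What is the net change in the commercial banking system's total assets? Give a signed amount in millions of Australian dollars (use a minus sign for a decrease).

OMO purchase (from banks) $146 million: just an asset swap on bank balance sheets → 0.
Discount-window repayment $157 million: bank balance sheets shrink → −$157M.
Government account inflow $71 million: bank balance sheets shrink → −$71M.
OMO purchase (from banks) $551 million: just an asset swap on bank balance sheets → 0.
Net: 0 − 157 − 71 + 0 = -$228 million.

-$228 million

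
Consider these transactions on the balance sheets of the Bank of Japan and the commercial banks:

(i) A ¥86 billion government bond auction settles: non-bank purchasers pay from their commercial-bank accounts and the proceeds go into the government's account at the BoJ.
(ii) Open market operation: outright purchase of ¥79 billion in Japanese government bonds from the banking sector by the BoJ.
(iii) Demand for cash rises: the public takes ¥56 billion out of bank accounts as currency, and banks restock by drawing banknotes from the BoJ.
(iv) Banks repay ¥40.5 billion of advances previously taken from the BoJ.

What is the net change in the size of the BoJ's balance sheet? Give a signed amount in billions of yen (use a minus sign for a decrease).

Government account inflow ¥86 billion: only the composition of liabilities changes → 0.
OMO purchase (from banks) ¥79 billion: a BoJ asset is acquired → +¥79B.
Currency withdrawal ¥56 billion: only the composition of liabilities changes → 0.
Discount-window repayment ¥40.5 billion: a BoJ asset is shed → −¥40.5B.
Net: 0 + 79 + 0 − 40.5 = +¥38.5 billion.

+¥38.5 billion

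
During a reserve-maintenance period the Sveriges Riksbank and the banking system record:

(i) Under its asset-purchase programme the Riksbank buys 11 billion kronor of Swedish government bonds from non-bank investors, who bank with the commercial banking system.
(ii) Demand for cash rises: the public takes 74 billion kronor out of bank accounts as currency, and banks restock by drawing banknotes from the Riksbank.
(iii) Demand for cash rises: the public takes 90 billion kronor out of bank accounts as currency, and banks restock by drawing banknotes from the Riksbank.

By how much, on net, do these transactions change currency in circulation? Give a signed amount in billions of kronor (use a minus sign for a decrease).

Asset purchase (from non-banks) 11 billion kronor: no currency enters or leaves circulation → 0.
Currency withdrawal 74 billion kronor: notes leave the central bank → +74B.
Currency withdrawal 90 billion kronor: notes leave the central bank → +90B.
Net: 0 + 74 + 90 = +164 billion.

+164 billion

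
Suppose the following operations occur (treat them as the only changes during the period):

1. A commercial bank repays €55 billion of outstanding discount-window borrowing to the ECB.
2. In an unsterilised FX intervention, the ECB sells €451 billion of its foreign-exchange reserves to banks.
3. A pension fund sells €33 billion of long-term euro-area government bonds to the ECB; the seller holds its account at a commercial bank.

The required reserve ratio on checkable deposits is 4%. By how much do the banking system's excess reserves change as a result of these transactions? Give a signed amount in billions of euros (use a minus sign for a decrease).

Discount-window repayment €55 billion: reserves −€55B, deposits 0.
FX sale €451 billion: reserves −€451B, deposits 0.
Asset purchase (from non-banks) €33 billion: reserves +€33B, deposits +€33B.
Totals: Δreserves = −€473B, Δdeposits = +€33B.
Δrequired reserves = 4% × +€33B = +€1.32B.
Δexcess reserves = Δreserves − Δrequired = −€473B − (+€1.32B) = -€474.32 billion.

-€474.32 billion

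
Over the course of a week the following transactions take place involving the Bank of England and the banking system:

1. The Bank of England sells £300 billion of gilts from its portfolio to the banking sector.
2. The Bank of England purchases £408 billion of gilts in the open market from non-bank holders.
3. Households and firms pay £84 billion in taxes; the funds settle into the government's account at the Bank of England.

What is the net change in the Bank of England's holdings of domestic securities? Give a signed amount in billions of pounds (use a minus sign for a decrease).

+£108 billion

Bank of England balance sheet:
  Assets:      Securities +£108B
  Liabilities: Bank reserves +£24B, Government deposits +£84B
Commercial banking system:
  Assets:      Reserves at CB +£24B, Securities +£300B
  Liabilities: Checkable deposits +£324B
So the change in the Bank of England's holdings of domestic securities is +£108 billion.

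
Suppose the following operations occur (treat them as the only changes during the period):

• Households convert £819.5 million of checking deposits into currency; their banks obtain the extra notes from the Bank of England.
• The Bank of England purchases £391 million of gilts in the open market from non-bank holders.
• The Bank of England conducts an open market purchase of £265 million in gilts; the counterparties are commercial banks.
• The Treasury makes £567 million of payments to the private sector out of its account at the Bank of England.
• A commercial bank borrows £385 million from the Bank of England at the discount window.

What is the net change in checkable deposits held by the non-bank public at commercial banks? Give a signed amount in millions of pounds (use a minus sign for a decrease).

+£138.5 million

Currency withdrawal £819.5 million: non-bank counterparties' bank balances fall → −£819.5M.
Asset purchase (from non-banks) £391 million: non-bank counterparties' bank balances rise → +£391M.
OMO purchase (from banks) £265 million: the counterparty is a bank, so public deposits are unchanged → 0.
Government spending £567 million: non-bank counterparties' bank balances rise → +£567M.
Discount-window loan £385 million: the counterparty is a bank, so public deposits are unchanged → 0.
Net: −819.5 + 391 + 0 + 567 + 0 = +£138.5 million.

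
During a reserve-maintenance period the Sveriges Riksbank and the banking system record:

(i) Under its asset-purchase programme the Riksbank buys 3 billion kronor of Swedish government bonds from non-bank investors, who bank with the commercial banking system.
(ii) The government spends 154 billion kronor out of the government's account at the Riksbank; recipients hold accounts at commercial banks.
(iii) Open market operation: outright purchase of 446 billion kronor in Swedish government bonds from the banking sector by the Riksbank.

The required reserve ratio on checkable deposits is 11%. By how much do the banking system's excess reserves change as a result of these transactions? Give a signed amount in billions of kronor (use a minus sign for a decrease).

Asset purchase (from non-banks) 3 billion kronor: reserves +3B, deposits +3B.
Government spending 154 billion kronor: reserves +154B, deposits +154B.
OMO purchase (from banks) 446 billion kronor: reserves +446B, deposits 0.
Totals: Δreserves = +603B, Δdeposits = +157B.
Δrequired reserves = 11% × +157B = +17.27B.
Δexcess reserves = Δreserves − Δrequired = +603B − (+17.27B) = +585.73 billion.

+585.73 billion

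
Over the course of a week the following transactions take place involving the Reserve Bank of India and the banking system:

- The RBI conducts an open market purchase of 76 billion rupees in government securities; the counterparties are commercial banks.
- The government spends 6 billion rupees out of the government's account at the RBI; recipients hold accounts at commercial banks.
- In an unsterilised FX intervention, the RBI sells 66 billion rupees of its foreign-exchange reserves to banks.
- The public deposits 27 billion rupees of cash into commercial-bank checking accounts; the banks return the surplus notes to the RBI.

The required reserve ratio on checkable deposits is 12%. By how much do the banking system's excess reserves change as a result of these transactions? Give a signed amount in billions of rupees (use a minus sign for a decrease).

+39.04 billion

OMO purchase (from banks) 76 billion rupees: reserves +76B, deposits 0.
Government spending 6 billion rupees: reserves +6B, deposits +6B.
FX sale 66 billion rupees: reserves −66B, deposits 0.
Currency deposit 27 billion rupees: reserves +27B, deposits +27B.
Totals: Δreserves = +43B, Δdeposits = +33B.
Δrequired reserves = 12% × +33B = +3.96B.
Δexcess reserves = Δreserves − Δrequired = +43B − (+3.96B) = +39.04 billion.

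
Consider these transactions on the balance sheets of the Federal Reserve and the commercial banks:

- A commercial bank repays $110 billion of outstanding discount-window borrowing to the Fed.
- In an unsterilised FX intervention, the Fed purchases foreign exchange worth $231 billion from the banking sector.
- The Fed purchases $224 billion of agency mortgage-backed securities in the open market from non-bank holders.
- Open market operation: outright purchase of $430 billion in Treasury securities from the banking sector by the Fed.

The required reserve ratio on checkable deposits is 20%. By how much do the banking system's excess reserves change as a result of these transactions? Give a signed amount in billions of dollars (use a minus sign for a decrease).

+$730.2 billion

Discount-window repayment $110 billion: reserves −$110B, deposits 0.
FX purchase $231 billion: reserves +$231B, deposits 0.
Asset purchase (from non-banks) $224 billion: reserves +$224B, deposits +$224B.
OMO purchase (from banks) $430 billion: reserves +$430B, deposits 0.
Totals: Δreserves = +$775B, Δdeposits = +$224B.
Δrequired reserves = 20% × +$224B = +$44.8B.
Δexcess reserves = Δreserves − Δrequired = +$775B − (+$44.8B) = +$730.2 billion.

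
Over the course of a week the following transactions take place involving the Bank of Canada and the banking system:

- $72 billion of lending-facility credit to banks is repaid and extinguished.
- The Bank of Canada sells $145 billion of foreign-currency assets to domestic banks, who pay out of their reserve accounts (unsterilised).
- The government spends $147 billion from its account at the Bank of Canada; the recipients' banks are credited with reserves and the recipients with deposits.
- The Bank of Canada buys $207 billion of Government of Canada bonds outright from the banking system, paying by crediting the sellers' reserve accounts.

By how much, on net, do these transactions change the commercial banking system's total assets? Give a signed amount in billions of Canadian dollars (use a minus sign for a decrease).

Discount-window repayment $72 billion: bank balance sheets shrink → −$72B.
FX sale $145 billion: just an asset swap on bank balance sheets → 0.
Government spending $147 billion: bank balance sheets expand → +$147B.
OMO purchase (from banks) $207 billion: just an asset swap on bank balance sheets → 0.
Net: −72 + 0 + 147 + 0 = +$75 billion.

+$75 billion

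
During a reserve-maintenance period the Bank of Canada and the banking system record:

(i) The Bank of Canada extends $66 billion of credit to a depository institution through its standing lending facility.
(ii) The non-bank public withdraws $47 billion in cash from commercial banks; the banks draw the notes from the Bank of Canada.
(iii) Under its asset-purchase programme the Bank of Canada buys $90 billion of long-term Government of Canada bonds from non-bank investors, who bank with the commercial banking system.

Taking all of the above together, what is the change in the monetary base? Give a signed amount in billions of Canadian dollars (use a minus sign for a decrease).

+$156 billion

Discount-window loan $66 billion: Bank of Canada balance sheet expands → +$66B.
Currency withdrawal $47 billion: just a shift between currency and reserves — both are base money → 0.
Asset purchase (from non-banks) $90 billion: Bank of Canada balance sheet expands → +$90B.
Net: 66 + 0 + 90 = +$156 billion.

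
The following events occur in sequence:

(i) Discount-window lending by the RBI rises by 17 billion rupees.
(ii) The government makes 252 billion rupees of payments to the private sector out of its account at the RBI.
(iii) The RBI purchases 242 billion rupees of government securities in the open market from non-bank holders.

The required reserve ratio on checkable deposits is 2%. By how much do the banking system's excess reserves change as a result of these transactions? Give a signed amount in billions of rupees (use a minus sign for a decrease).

+501.12 billion

Discount-window loan 17 billion rupees: reserves +17B, deposits 0.
Government spending 252 billion rupees: reserves +252B, deposits +252B.
Asset purchase (from non-banks) 242 billion rupees: reserves +242B, deposits +242B.
Totals: Δreserves = +511B, Δdeposits = +494B.
Δrequired reserves = 2% × +494B = +9.88B.
Δexcess reserves = Δreserves − Δrequired = +511B − (+9.88B) = +501.12 billion.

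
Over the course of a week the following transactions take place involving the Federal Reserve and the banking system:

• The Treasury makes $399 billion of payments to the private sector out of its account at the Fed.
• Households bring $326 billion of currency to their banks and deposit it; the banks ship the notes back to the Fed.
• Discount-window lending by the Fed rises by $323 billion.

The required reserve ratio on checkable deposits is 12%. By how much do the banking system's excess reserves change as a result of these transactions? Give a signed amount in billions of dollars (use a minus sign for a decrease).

Government spending $399 billion: reserves +$399B, deposits +$399B.
Currency deposit $326 billion: reserves +$326B, deposits +$326B.
Discount-window loan $323 billion: reserves +$323B, deposits 0.
Totals: Δreserves = +$1048B, Δdeposits = +$725B.
Δrequired reserves = 12% × +$725B = +$87B.
Δexcess reserves = Δreserves − Δrequired = +$1048B − (+$87B) = +$961 billion.

+$961 billion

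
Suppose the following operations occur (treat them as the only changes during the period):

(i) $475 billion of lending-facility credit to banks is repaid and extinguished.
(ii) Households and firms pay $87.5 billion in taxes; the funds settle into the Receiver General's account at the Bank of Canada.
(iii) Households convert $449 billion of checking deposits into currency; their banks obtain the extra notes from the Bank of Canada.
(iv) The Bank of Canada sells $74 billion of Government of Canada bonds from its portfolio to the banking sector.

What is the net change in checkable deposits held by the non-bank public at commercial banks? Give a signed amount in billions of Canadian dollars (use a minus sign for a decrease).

-$536.5 billion

Bank of Canada balance sheet:
  Assets:      Securities −$74B, Loans to banks −$475B
  Liabilities: Bank reserves −$1085.5B, Currency in circulation +$449B, Government deposits +$87.5B
Commercial banking system:
  Assets:      Reserves at CB −$1085.5B, Securities +$74B
  Liabilities: Checkable deposits −$536.5B, Borrowings from CB −$475B
So the change in checkable deposits held by the non-bank public at commercial banks is -$536.5 billion.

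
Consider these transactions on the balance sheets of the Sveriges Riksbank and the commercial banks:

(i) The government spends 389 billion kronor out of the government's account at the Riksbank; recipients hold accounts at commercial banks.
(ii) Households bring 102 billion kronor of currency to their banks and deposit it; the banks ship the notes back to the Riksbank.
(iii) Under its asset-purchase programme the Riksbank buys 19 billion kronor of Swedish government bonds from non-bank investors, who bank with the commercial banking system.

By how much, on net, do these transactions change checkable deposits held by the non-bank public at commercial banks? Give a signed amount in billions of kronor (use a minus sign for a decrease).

Government spending 389 billion kronor: non-bank counterparties' bank balances rise → +389B.
Currency deposit 102 billion kronor: non-bank counterparties' bank balances rise → +102B.
Asset purchase (from non-banks) 19 billion kronor: non-bank counterparties' bank balances rise → +19B.
Net: 389 + 102 + 19 = +510 billion.

+510 billion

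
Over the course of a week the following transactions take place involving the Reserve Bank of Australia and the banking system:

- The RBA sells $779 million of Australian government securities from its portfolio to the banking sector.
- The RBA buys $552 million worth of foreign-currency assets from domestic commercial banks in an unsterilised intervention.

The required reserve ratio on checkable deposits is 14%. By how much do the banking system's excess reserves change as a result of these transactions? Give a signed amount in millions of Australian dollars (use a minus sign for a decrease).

-$227 million

OMO sale (to banks) $779 million: reserves −$779M, deposits 0.
FX purchase $552 million: reserves +$552M, deposits 0.
Totals: Δreserves = −$227M, Δdeposits = 0.
Δrequired reserves = 14% × 0 = 0.
Δexcess reserves = Δreserves − Δrequired = −$227M − (0) = -$227 million.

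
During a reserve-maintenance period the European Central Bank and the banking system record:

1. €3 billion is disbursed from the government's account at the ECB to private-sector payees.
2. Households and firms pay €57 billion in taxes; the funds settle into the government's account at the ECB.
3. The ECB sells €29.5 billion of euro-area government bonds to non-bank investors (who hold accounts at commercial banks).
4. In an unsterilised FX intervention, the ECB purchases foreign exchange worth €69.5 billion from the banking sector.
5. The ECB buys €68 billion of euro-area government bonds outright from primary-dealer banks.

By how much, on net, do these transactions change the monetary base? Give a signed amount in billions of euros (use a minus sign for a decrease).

+€54 billion

Government spending €3 billion: a non-base liability converts back to reserves → +€3B.
Government account inflow €57 billion: reserves shift to a non-base liability → −€57B.
Asset sale (to non-banks) €29.5 billion: ECB balance sheet contracts → −€29.5B.
FX purchase €69.5 billion: ECB balance sheet expands → +€69.5B.
OMO purchase (from banks) €68 billion: ECB balance sheet expands → +€68B.
Net: 3 − 57 − 29.5 + 69.5 + 68 = +€54 billion.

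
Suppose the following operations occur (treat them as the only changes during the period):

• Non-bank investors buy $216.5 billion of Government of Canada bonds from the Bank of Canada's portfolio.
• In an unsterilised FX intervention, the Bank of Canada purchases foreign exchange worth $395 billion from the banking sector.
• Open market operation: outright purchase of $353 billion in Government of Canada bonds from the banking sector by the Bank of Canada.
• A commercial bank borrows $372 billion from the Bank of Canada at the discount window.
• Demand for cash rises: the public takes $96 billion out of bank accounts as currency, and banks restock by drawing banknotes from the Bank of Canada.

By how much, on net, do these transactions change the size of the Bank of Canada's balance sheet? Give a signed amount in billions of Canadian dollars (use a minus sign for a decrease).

Bank of Canada balance sheet:
  Assets:      Securities +$136.5B, Loans to banks +$372B, Foreign assets +$395B
  Liabilities: Bank reserves +$807.5B, Currency in circulation +$96B
Commercial banking system:
  Assets:      Reserves at CB +$807.5B, Securities −$353B, Foreign assets −$395B
  Liabilities: Checkable deposits −$312.5B, Borrowings from CB +$372B
Change in total Bank of Canada assets = +$903.5 billion.

+$903.5 billion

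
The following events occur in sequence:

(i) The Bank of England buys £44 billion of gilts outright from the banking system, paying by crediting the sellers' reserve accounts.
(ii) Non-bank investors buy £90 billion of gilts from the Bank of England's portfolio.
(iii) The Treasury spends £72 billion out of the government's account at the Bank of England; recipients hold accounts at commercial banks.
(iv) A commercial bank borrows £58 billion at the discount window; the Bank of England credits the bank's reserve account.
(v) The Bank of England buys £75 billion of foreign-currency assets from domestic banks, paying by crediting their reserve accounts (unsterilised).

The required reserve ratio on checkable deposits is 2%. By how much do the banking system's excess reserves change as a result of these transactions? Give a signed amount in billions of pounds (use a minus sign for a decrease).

OMO purchase (from banks) £44 billion: reserves +£44B, deposits 0.
Asset sale (to non-banks) £90 billion: reserves −£90B, deposits −£90B.
Government spending £72 billion: reserves +£72B, deposits +£72B.
Discount-window loan £58 billion: reserves +£58B, deposits 0.
FX purchase £75 billion: reserves +£75B, deposits 0.
Totals: Δreserves = +£159B, Δdeposits = −£18B.
Δrequired reserves = 2% × −£18B = −£0.36B.
Δexcess reserves = Δreserves − Δrequired = +£159B − (−£0.36B) = +£159.36 billion.

+£159.36 billion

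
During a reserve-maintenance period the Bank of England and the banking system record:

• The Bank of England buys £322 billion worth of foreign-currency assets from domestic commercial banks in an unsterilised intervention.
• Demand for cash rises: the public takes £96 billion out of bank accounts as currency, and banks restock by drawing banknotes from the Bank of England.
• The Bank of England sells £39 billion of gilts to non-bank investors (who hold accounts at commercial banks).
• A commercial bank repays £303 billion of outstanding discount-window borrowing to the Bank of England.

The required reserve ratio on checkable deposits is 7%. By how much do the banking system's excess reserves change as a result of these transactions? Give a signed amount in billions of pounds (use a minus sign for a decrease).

-£106.55 billion

FX purchase £322 billion: reserves +£322B, deposits 0.
Currency withdrawal £96 billion: reserves −£96B, deposits −£96B.
Asset sale (to non-banks) £39 billion: reserves −£39B, deposits −£39B.
Discount-window repayment £303 billion: reserves −£303B, deposits 0.
Totals: Δreserves = −£116B, Δdeposits = −£135B.
Δrequired reserves = 7% × −£135B = −£9.45B.
Δexcess reserves = Δreserves − Δrequired = −£116B − (−£9.45B) = -£106.55 billion.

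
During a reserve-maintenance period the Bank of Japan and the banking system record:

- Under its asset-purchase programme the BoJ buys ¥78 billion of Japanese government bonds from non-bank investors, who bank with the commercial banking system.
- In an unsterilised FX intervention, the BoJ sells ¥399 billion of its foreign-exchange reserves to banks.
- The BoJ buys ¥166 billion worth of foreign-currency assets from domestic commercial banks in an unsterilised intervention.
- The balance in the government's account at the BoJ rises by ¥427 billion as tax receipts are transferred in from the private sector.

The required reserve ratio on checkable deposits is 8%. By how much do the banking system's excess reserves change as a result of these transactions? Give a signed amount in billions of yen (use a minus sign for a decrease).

-¥554.08 billion

Asset purchase (from non-banks) ¥78 billion: reserves +¥78B, deposits +¥78B.
FX sale ¥399 billion: reserves −¥399B, deposits 0.
FX purchase ¥166 billion: reserves +¥166B, deposits 0.
Government account inflow ¥427 billion: reserves −¥427B, deposits −¥427B.
Totals: Δreserves = −¥582B, Δdeposits = −¥349B.
Δrequired reserves = 8% × −¥349B = −¥27.92B.
Δexcess reserves = Δreserves − Δrequired = −¥582B − (−¥27.92B) = -¥554.08 billion.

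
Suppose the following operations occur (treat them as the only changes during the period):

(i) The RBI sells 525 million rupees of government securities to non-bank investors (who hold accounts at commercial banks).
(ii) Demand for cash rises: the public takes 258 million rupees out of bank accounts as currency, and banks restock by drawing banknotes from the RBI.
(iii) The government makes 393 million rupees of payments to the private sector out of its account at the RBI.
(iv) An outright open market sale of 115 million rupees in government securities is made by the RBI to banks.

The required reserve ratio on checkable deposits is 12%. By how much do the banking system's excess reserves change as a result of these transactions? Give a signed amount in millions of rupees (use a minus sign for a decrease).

-458.2 million

Asset sale (to non-banks) 525 million rupees: reserves −525M, deposits −525M.
Currency withdrawal 258 million rupees: reserves −258M, deposits −258M.
Government spending 393 million rupees: reserves +393M, deposits +393M.
OMO sale (to banks) 115 million rupees: reserves −115M, deposits 0.
Totals: Δreserves = −505M, Δdeposits = −390M.
Δrequired reserves = 12% × −390M = −46.8M.
Δexcess reserves = Δreserves − Δrequired = −505M − (−46.8M) = -458.2 million.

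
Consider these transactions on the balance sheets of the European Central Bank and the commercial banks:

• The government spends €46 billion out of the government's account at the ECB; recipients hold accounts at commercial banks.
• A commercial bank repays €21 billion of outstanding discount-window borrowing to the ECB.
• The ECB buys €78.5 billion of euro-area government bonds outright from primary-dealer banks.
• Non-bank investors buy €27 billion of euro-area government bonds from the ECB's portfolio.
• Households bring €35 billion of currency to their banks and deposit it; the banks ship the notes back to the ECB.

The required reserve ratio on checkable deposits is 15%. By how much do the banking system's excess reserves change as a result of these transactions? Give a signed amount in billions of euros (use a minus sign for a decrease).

Government spending €46 billion: reserves +€46B, deposits +€46B.
Discount-window repayment €21 billion: reserves −€21B, deposits 0.
OMO purchase (from banks) €78.5 billion: reserves +€78.5B, deposits 0.
Asset sale (to non-banks) €27 billion: reserves −€27B, deposits −€27B.
Currency deposit €35 billion: reserves +€35B, deposits +€35B.
Totals: Δreserves = +€111.5B, Δdeposits = +€54B.
Δrequired reserves = 15% × +€54B = +€8.1B.
Δexcess reserves = Δreserves − Δrequired = +€111.5B − (+€8.1B) = +€103.4 billion.

+€103.4 billion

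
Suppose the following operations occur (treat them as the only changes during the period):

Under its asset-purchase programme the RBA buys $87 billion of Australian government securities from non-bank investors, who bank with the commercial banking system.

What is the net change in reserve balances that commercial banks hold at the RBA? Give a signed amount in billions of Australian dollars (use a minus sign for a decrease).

Asset purchase (from non-banks) $87 billion: the RBA pays by crediting reserve accounts → +$87B.

+$87 billion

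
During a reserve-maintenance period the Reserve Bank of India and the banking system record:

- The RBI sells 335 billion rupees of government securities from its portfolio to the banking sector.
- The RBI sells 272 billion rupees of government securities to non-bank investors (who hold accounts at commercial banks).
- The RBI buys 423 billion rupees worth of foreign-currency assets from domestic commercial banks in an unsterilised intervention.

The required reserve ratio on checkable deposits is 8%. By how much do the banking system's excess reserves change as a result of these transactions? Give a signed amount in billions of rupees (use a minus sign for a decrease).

OMO sale (to banks) 335 billion rupees: reserves −335B, deposits 0.
Asset sale (to non-banks) 272 billion rupees: reserves −272B, deposits −272B.
FX purchase 423 billion rupees: reserves +423B, deposits 0.
Totals: Δreserves = −184B, Δdeposits = −272B.
Δrequired reserves = 8% × −272B = −21.76B.
Δexcess reserves = Δreserves − Δrequired = −184B − (−21.76B) = -162.24 billion.

-162.24 billion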